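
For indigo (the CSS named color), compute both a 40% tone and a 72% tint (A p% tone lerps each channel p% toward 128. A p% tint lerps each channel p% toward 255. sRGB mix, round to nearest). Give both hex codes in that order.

#603381, #cdb8dc

CSS indigo is rgb(75, 0, 130).
40% tone:
  R: 75 + 21.2 = 96.2 → 96
  G: 0 + 0.4×(128−0) = 0 + 51.2 = 51.2 → 51
  B: 130 − 0.8 = 129.2 → 129
  → #603381
72% tint:
  R: 75 + 129.6 = 204.6 → 205
  G: 0 + 183.6 = 183.6 → 184
  B: 130 + 90 = 220 → 220
  → #cdb8dc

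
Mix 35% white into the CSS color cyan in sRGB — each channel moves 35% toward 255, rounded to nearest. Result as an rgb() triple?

CSS cyan is rgb(0, 255, 255).
Lerp each channel 35% toward 255:
  R: 0 + 89.25 = 89.25 → 89
  G: 255 + 0 = 255 → 255
  B: 255 + 0.35×(255−255) = 255 + 0 = 255 → 255

rgb(89, 255, 255)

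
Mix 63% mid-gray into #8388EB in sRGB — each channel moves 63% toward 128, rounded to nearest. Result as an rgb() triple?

rgb(129, 131, 168)

#8388EB is rgb(131, 136, 235).
Per channel, c → c + 0.63(128 − c):
  R: 131 + 0.63×(128−131) = 131 − 1.89 = 129.11 → 129
  G: 136 − 5.04 = 130.96 → 131
  B: 235 + 0.63×(128−235) = 235 − 67.41 = 167.59 → 168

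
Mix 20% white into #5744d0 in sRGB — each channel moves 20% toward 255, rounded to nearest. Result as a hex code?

#5744d0 is rgb(87, 68, 208).
A 20% tint moves each channel 20% toward 255:
  R: 87 + 0.2×(255−87) = 87 + 33.6 = 120.6 → 121
  G: 68 + 0.2×(255−68) = 68 + 37.4 = 105.4 → 105
  B: 208 + 9.4 = 217.4 → 217
rgb(121, 105, 217) = #7969d9.

#7969d9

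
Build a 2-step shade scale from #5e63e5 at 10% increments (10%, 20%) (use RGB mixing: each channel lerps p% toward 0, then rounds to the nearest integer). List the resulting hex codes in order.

#5e63e5 is rgb(94, 99, 229).
10%: (94 − 9.4 = 84.6→85, 99 − 9.9 = 89.1→89, 229 − 22.9 = 206.1→206) → #5559ce
20%: (94 − 18.8 = 75.2→75, 99 − 19.8 = 79.2→79, 229 − 45.8 = 183.2→183) → #4b4fb7

#5559ce, #4b4fb7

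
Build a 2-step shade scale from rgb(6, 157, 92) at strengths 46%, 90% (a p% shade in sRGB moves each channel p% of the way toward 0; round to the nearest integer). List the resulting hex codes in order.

46%: (6 − 2.76 = 3.24→3, 157 − 72.22 = 84.78→85, 92 − 42.32 = 49.68→50) → #035532
90%: (6 − 5.4 = 0.6→1, 157 − 141.3 = 15.7→16, 92 − 82.8 = 9.2→9) → #011009

#035532, #011009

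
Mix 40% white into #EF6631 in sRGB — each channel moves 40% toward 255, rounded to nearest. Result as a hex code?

#EF6631 is rgb(239, 102, 49).
A 40% tint moves each channel 40% toward 255:
  R: 239 + 0.4×(255−239) = 239 + 6.4 = 245.4 → 245
  G: 102 + 61.2 = 163.2 → 163
  B: 49 + 82.4 = 131.4 → 131
rgb(245, 163, 131) = #F5A383.

#F5A383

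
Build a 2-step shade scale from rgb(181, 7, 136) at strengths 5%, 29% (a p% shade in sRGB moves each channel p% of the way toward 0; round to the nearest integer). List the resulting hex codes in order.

#ac0781, #810561

5%: (181 − 9.05 = 171.95→172, 7→7, 136 − 6.8 = 129.2→129) → #ac0781
29%: (181 − 52.49 = 128.51→129, 7 − 2.03 = 4.97→5, 136 − 39.44 = 96.56→97) → #810561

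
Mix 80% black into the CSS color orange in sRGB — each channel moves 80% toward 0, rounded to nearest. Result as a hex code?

CSS orange is rgb(255, 165, 0).
Lerp each channel 80% toward 0:
  R: 255 − 204 = 51 → 51
  G: 165 − 132 = 33 → 33
  B: 0 + 0.8×(0−0) = 0 + 0 = 0 → 0
rgb(51, 33, 0) = #332100.

#332100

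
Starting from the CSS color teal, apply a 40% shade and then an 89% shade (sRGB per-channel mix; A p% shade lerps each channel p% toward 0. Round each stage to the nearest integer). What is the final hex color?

CSS teal is rgb(0, 128, 128).
A 40% shade moves each channel 40% toward 0:
  R: 0 + 0.4×(0−0) = 0 + 0 = 0 → 0
  G: 128 + 0.4×(0−128) = 128 − 51.2 = 76.8 → 77
  B: 128 − 51.2 = 76.8 → 77
After the shade: rgb(0, 77, 77) = #004D4D.
Per channel, c → c + 0.89(0 − c):
  R: 0 + 0 = 0 → 0
  G: 77 + 0.89×(0−77) = 77 − 68.53 = 8.47 → 8
  B: 77 + 0.89×(0−77) = 77 − 68.53 = 8.47 → 8
rgb(0, 8, 8) = #000808.

#000808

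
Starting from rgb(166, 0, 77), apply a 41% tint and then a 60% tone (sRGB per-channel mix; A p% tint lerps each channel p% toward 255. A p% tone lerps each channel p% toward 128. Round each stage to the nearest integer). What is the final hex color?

Per channel, c → c + 0.41(255 − c):
  R: 166 + 0.41×(255−166) = 166 + 36.49 = 202.49 → 202
  G: 0 + 0.41×(255−0) = 0 + 104.55 = 104.55 → 105
  B: 77 + 72.98 = 149.98 → 150
After the tint: rgb(202, 105, 150) = #CA6996.
Per channel, c → c + 0.6(128 − c):
  R: 202 − 44.4 = 157.6 → 158
  G: 105 + 13.8 = 118.8 → 119
  B: 150 + 0.6×(128−150) = 150 − 13.2 = 136.8 → 137
rgb(158, 119, 137) = #9E7789.

#9E7789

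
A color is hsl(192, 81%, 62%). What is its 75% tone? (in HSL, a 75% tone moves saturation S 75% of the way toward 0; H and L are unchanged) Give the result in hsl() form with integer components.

S moves 75% from 81 toward 0: 81 − 60.75 = 20.25 → 20.
H and L are unchanged.

hsl(192, 20%, 62%)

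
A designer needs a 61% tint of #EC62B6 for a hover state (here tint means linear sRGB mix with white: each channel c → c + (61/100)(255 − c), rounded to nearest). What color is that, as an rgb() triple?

rgb(248, 194, 227)

#EC62B6 is rgb(236, 98, 182).
Lerp each channel 61% toward 255:
  R: 236 + 0.61×(255−236) = 236 + 11.59 = 247.59 → 248
  G: 98 + 0.61×(255−98) = 98 + 95.77 = 193.77 → 194
  B: 182 + 44.53 = 226.53 → 227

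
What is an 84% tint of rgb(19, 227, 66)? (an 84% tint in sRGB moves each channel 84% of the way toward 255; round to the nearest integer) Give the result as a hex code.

#d9fbe1

Lerp each channel 84% toward 255:
  R: 19 + 198.24 = 217.24 → 217
  G: 227 + 23.52 = 250.52 → 251
  B: 66 + 158.76 = 224.76 → 225
rgb(217, 251, 225) = #d9fbe1.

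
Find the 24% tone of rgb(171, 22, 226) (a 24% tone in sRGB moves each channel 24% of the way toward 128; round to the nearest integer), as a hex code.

Per channel, c → c + 0.24(128 − c):
  R: 171 + 0.24×(128−171) = 171 − 10.32 = 160.68 → 161
  G: 22 + 0.24×(128−22) = 22 + 25.44 = 47.44 → 47
  B: 226 + 0.24×(128−226) = 226 − 23.52 = 202.48 → 202
rgb(161, 47, 202) = #a12fca.

#a12fca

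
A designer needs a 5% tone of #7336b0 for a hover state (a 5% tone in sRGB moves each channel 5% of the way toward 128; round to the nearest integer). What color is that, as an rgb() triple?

rgb(116, 58, 174)

#7336b0 is rgb(115, 54, 176).
Lerp each channel 5% toward 128:
  R: 115 + 0.65 = 115.65 → 116
  G: 54 + 0.05×(128−54) = 54 + 3.7 = 57.7 → 58
  B: 176 + 0.05×(128−176) = 176 − 2.4 = 173.6 → 174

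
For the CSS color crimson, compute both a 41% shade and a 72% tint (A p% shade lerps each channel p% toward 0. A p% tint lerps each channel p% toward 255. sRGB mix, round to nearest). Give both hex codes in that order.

CSS crimson is rgb(220, 20, 60).
41% shade:
  R: 220 − 90.2 = 129.8 → 130
  G: 20 + 0.41×(0−20) = 20 − 8.2 = 11.8 → 12
  B: 60 + 0.41×(0−60) = 60 − 24.6 = 35.4 → 35
  → #820c23
72% tint:
  R: 220 + 25.2 = 245.2 → 245
  G: 20 + 169.2 = 189.2 → 189
  B: 60 + 140.4 = 200.4 → 200
  → #f5bdc8

#820c23, #f5bdc8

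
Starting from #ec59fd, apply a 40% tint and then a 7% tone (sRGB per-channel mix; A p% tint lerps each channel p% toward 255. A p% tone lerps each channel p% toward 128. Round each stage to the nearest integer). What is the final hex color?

#ec59fd is rgb(236, 89, 253).
Per channel, c → c + 0.4(255 − c):
  R: 236 + 7.6 = 243.6 → 244
  G: 89 + 0.4×(255−89) = 89 + 66.4 = 155.4 → 155
  B: 253 + 0.8 = 253.8 → 254
After the tint: rgb(244, 155, 254) = #f49bfe.
A 7% tone moves each channel 7% toward 128:
  R: 244 + 0.07×(128−244) = 244 − 8.12 = 235.88 → 236
  G: 155 + 0.07×(128−155) = 155 − 1.89 = 153.11 → 153
  B: 254 + 0.07×(128−254) = 254 − 8.82 = 245.18 → 245
rgb(236, 153, 245) = #ec99f5.

#ec99f5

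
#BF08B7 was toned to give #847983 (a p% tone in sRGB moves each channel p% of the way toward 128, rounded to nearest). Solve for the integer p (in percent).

#BF08B7 is rgb(191, 8, 183); #847983 is rgb(132, 121, 131).
On the G channel (widest range): 121 ≈ 8 + (p/100)(128 − 8), so p ≈ 100×(121 − 8)/(128 − 8) = 11300/120 = 94.17.
p = 94 reproduces all three channels after rounding.

94%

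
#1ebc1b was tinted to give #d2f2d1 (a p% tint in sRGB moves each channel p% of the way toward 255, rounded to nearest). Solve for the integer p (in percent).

80%

#1ebc1b is rgb(30, 188, 27); #d2f2d1 is rgb(210, 242, 209).
On the B channel (widest range): 209 ≈ 27 + (p/100)(255 − 27), so p ≈ 100×(209 − 27)/(255 − 27) = 18200/228 = 79.82.
p = 80 reproduces all three channels after rounding.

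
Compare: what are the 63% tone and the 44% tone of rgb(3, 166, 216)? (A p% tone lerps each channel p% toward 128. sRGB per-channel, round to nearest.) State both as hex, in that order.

#528EA1, #3A95B1

63% tone:
  R: 3 + 0.63×(128−3) = 3 + 78.75 = 81.75 → 82
  G: 166 − 23.94 = 142.06 → 142
  B: 216 + 0.63×(128−216) = 216 − 55.44 = 160.56 → 161
  → #528EA1
44% tone:
  R: 3 + 55 = 58 → 58
  G: 166 − 16.72 = 149.28 → 149
  B: 216 − 38.72 = 177.28 → 177
  → #3A95B1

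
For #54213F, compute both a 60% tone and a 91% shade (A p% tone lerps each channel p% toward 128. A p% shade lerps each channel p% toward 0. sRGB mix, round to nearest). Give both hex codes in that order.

#54213F is rgb(84, 33, 63).
60% tone:
  R: 84 + 26.4 = 110.4 → 110
  G: 33 + 57 = 90 → 90
  B: 63 + 0.6×(128−63) = 63 + 39 = 102 → 102
  → #6E5A66
91% shade:
  R: 84 − 76.44 = 7.56 → 8
  G: 33 − 30.03 = 2.97 → 3
  B: 63 + 0.91×(0−63) = 63 − 57.33 = 5.67 → 6
  → #080306

#6E5A66, #080306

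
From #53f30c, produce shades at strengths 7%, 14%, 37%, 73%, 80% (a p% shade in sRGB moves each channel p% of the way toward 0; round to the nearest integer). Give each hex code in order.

#4de20b, #47d10a, #349908, #164203, #113102

#53f30c is rgb(83, 243, 12).
7%: (83 − 5.81 = 77.19→77, 243 − 17.01 = 225.99→226, 12 − 0.84 = 11.16→11) → #4de20b
14%: (83 − 11.62 = 71.38→71, 243 − 34.02 = 208.98→209, 12 − 1.68 = 10.32→10) → #47d10a
37%: (83 − 30.71 = 52.29→52, 243 − 89.91 = 153.09→153, 12 − 4.44 = 7.56→8) → #349908
73%: (83 − 60.59 = 22.41→22, 243 − 177.39 = 65.61→66, 12 − 8.76 = 3.24→3) → #164203
80%: (83 − 66.4 = 16.6→17, 243 − 194.4 = 48.6→49, 12 − 9.6 = 2.4→2) → #113102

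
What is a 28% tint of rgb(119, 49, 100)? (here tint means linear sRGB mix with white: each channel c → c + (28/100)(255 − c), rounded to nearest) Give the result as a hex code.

A 28% tint moves each channel 28% toward 255:
  R: 119 + 0.28×(255−119) = 119 + 38.08 = 157.08 → 157
  G: 49 + 0.28×(255−49) = 49 + 57.68 = 106.68 → 107
  B: 100 + 0.28×(255−100) = 100 + 43.4 = 143.4 → 143
rgb(157, 107, 143) = #9D6B8F.

#9D6B8F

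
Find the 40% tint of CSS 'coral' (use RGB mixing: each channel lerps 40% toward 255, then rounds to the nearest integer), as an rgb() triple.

CSS coral is rgb(255, 127, 80).
Lerp each channel 40% toward 255:
  R: 255 + 0 = 255 → 255
  G: 127 + 0.4×(255−127) = 127 + 51.2 = 178.2 → 178
  B: 80 + 0.4×(255−80) = 80 + 70 = 150 → 150

rgb(255, 178, 150)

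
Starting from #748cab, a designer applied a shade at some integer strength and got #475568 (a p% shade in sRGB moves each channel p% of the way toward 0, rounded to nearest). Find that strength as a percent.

39%

#748cab is rgb(116, 140, 171); #475568 is rgb(71, 85, 104).
On the B channel (widest range): 104 ≈ 171 + (p/100)(0 − 171), so p ≈ 100×(104 − 171)/(0 − 171) = -6700/-171 = 39.18.
p = 39 reproduces all three channels after rounding.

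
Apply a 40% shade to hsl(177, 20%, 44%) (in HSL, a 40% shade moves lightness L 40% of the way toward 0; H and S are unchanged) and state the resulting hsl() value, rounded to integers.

L moves 40% from 44 toward 0: 44 − 17.6 = 26.4 → 26.
H and S are unchanged.

hsl(177, 20%, 26%)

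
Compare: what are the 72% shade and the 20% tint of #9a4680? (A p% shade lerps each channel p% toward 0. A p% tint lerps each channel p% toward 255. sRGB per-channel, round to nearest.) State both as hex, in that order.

#9a4680 is rgb(154, 70, 128).
72% shade:
  R: 154 − 110.88 = 43.12 → 43
  G: 70 + 0.72×(0−70) = 70 − 50.4 = 19.6 → 20
  B: 128 − 92.16 = 35.84 → 36
  → #2b1424
20% tint:
  R: 154 + 20.2 = 174.2 → 174
  G: 70 + 37 = 107 → 107
  B: 128 + 25.4 = 153.4 → 153
  → #ae6b99

#2b1424, #ae6b99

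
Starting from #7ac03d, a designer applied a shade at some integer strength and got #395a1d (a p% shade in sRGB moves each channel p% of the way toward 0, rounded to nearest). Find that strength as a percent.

53%

#7ac03d is rgb(122, 192, 61); #395a1d is rgb(57, 90, 29).
On the G channel (widest range): 90 ≈ 192 + (p/100)(0 − 192), so p ≈ 100×(90 − 192)/(0 − 192) = -10200/-192 = 53.12.
p = 53 reproduces all three channels after rounding.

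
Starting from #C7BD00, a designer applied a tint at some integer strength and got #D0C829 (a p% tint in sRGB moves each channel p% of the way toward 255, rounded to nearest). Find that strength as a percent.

#C7BD00 is rgb(199, 189, 0); #D0C829 is rgb(208, 200, 41).
On the B channel (widest range): 41 ≈ 0 + (p/100)(255 − 0), so p ≈ 100×(41 − 0)/(255 − 0) = 4100/255 = 16.08.
p = 16 reproduces all three channels after rounding.

16%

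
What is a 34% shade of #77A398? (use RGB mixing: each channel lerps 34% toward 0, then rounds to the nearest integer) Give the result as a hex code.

#4F6C64

#77A398 is rgb(119, 163, 152).
Lerp each channel 34% toward 0:
  R: 119 − 40.46 = 78.54 → 79
  G: 163 + 0.34×(0−163) = 163 − 55.42 = 107.58 → 108
  B: 152 + 0.34×(0−152) = 152 − 51.68 = 100.32 → 100
rgb(79, 108, 100) = #4F6C64.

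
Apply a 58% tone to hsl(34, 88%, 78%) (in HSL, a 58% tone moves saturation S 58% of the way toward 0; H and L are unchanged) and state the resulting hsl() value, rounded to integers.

hsl(34, 37%, 78%)

S moves 58% from 88 toward 0: 88 − 51.04 = 36.96 → 37.
H and L are unchanged.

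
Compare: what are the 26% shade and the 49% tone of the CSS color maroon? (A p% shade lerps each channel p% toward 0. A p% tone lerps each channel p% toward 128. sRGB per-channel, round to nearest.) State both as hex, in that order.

CSS maroon is rgb(128, 0, 0).
26% shade:
  R: 128 + 0.26×(0−128) = 128 − 33.28 = 94.72 → 95
  G: 0 + 0.26×(0−0) = 0 + 0 = 0 → 0
  B: 0 + 0.26×(0−0) = 0 + 0 = 0 → 0
  → #5f0000
49% tone:
  R: 128 + 0 = 128 → 128
  G: 0 + 62.72 = 62.72 → 63
  B: 0 + 62.72 = 62.72 → 63
  → #803f3f

#5f0000, #803f3f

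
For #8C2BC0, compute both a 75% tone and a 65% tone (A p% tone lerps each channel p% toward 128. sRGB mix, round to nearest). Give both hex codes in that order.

#836B90, #846296

#8C2BC0 is rgb(140, 43, 192).
75% tone:
  R: 140 + 0.75×(128−140) = 140 − 9 = 131 → 131
  G: 43 + 63.75 = 106.75 → 107
  B: 192 − 48 = 144 → 144
  → #836B90
65% tone:
  R: 140 + 0.65×(128−140) = 140 − 7.8 = 132.2 → 132
  G: 43 + 0.65×(128−43) = 43 + 55.25 = 98.25 → 98
  B: 192 − 41.6 = 150.4 → 150
  → #846296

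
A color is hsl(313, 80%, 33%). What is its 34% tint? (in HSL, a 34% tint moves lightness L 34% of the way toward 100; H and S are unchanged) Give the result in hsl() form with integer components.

hsl(313, 80%, 56%)

L moves 34% from 33 toward 100: 33 + 22.78 = 55.78 → 56.
H and S are unchanged.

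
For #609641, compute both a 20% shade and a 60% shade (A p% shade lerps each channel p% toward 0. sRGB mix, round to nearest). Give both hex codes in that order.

#609641 is rgb(96, 150, 65).
20% shade:
  R: 96 − 19.2 = 76.8 → 77
  G: 150 + 0.2×(0−150) = 150 − 30 = 120 → 120
  B: 65 + 0.2×(0−65) = 65 − 13 = 52 → 52
  → #4d7834
60% shade:
  R: 96 + 0.6×(0−96) = 96 − 57.6 = 38.4 → 38
  G: 150 + 0.6×(0−150) = 150 − 90 = 60 → 60
  B: 65 − 39 = 26 → 26
  → #263c1a

#4d7834, #263c1a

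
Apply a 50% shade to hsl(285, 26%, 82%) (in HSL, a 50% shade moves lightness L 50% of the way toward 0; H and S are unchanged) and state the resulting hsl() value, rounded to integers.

hsl(285, 26%, 41%)

L moves 50% from 82 toward 0: 82 − 41 = 41 → 41.
H and S are unchanged.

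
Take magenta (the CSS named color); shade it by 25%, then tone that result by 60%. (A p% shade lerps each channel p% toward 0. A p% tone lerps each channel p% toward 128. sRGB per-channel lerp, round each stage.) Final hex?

#994D99

CSS magenta is rgb(255, 0, 255).
Lerp each channel 25% toward 0:
  R: 255 − 63.75 = 191.25 → 191
  G: 0 + 0 = 0 → 0
  B: 255 − 63.75 = 191.25 → 191
After the shade: rgb(191, 0, 191) = #BF00BF.
Per channel, c → c + 0.6(128 − c):
  R: 191 − 37.8 = 153.2 → 153
  G: 0 + 76.8 = 76.8 → 77
  B: 191 + 0.6×(128−191) = 191 − 37.8 = 153.2 → 153
rgb(153, 77, 153) = #994D99.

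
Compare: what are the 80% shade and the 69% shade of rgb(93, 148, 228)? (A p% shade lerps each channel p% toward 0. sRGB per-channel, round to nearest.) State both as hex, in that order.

80% shade:
  R: 93 − 74.4 = 18.6 → 19
  G: 148 + 0.8×(0−148) = 148 − 118.4 = 29.6 → 30
  B: 228 + 0.8×(0−228) = 228 − 182.4 = 45.6 → 46
  → #131e2e
69% shade:
  R: 93 − 64.17 = 28.83 → 29
  G: 148 − 102.12 = 45.88 → 46
  B: 228 + 0.69×(0−228) = 228 − 157.32 = 70.68 → 71
  → #1d2e47

#131e2e, #1d2e47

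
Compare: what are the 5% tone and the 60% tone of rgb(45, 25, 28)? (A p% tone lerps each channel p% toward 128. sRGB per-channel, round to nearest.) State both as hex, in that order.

#311E21, #5F5758

5% tone:
  R: 45 + 4.15 = 49.15 → 49
  G: 25 + 0.05×(128−25) = 25 + 5.15 = 30.15 → 30
  B: 28 + 0.05×(128−28) = 28 + 5 = 33 → 33
  → #311E21
60% tone:
  R: 45 + 0.6×(128−45) = 45 + 49.8 = 94.8 → 95
  G: 25 + 61.8 = 86.8 → 87
  B: 28 + 60 = 88 → 88
  → #5F5758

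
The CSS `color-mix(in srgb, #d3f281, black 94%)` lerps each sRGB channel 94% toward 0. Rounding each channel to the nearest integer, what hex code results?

#d3f281 is rgb(211, 242, 129).
Per channel, c → c + 0.94(0 − c):
  R: 211 − 198.34 = 12.66 → 13
  G: 242 + 0.94×(0−242) = 242 − 227.48 = 14.52 → 15
  B: 129 + 0.94×(0−129) = 129 − 121.26 = 7.74 → 8
rgb(13, 15, 8) = #0d0f08.

#0d0f08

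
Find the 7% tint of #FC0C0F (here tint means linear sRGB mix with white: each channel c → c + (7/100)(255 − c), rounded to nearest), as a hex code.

#FC1D20

#FC0C0F is rgb(252, 12, 15).
A 7% tint moves each channel 7% toward 255:
  R: 252 + 0.07×(255−252) = 252 + 0.21 = 252.21 → 252
  G: 12 + 0.07×(255−12) = 12 + 17.01 = 29.01 → 29
  B: 15 + 0.07×(255−15) = 15 + 16.8 = 31.8 → 32
rgb(252, 29, 32) = #FC1D20.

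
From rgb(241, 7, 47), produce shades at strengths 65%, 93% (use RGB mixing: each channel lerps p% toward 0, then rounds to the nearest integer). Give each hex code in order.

#540210, #110003

65%: (241 − 156.65 = 84.35→84, 7 − 4.55 = 2.45→2, 47 − 30.55 = 16.45→16) → #540210
93%: (241 − 224.13 = 16.87→17, 7 − 6.51 = 0.49→0, 47 − 43.71 = 3.29→3) → #110003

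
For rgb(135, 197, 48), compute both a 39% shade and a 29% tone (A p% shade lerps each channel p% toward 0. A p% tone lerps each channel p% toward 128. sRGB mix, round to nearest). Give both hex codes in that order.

39% shade:
  R: 135 + 0.39×(0−135) = 135 − 52.65 = 82.35 → 82
  G: 197 + 0.39×(0−197) = 197 − 76.83 = 120.17 → 120
  B: 48 + 0.39×(0−48) = 48 − 18.72 = 29.28 → 29
  → #52781d
29% tone:
  R: 135 − 2.03 = 132.97 → 133
  G: 197 − 20.01 = 176.99 → 177
  B: 48 + 23.2 = 71.2 → 71
  → #85b147

#52781d, #85b147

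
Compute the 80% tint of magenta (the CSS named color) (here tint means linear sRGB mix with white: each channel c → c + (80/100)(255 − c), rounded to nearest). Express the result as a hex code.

CSS magenta is rgb(255, 0, 255).
Per channel, c → c + 0.8(255 − c):
  R: 255 + 0.8×(255−255) = 255 + 0 = 255 → 255
  G: 0 + 0.8×(255−0) = 0 + 204 = 204 → 204
  B: 255 + 0 = 255 → 255
rgb(255, 204, 255) = #ffccff.

#ffccff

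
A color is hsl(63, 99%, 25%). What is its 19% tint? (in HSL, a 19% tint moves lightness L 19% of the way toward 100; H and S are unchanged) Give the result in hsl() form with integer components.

hsl(63, 99%, 39%)

L moves 19% from 25 toward 100: 25 + 14.25 = 39.25 → 39.
H and S are unchanged.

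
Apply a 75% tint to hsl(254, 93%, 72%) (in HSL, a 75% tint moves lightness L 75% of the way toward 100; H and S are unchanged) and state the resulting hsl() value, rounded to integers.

L moves 75% from 72 toward 100: 72 + 21 = 93 → 93.
H and S are unchanged.

hsl(254, 93%, 93%)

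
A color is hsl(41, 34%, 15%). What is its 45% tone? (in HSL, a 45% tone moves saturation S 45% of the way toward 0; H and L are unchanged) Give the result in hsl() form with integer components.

hsl(41, 19%, 15%)

S moves 45% from 34 toward 0: 34 − 15.3 = 18.7 → 19.
H and L are unchanged.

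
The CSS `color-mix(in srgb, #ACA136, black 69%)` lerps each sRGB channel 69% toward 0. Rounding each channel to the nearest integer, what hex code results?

#353211

#ACA136 is rgb(172, 161, 54).
Lerp each channel 69% toward 0:
  R: 172 + 0.69×(0−172) = 172 − 118.68 = 53.32 → 53
  G: 161 + 0.69×(0−161) = 161 − 111.09 = 49.91 → 50
  B: 54 + 0.69×(0−54) = 54 − 37.26 = 16.74 → 17
rgb(53, 50, 17) = #353211.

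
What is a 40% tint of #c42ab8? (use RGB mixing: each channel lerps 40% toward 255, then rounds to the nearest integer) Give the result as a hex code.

#dc7fd4

#c42ab8 is rgb(196, 42, 184).
A 40% tint moves each channel 40% toward 255:
  R: 196 + 0.4×(255−196) = 196 + 23.6 = 219.6 → 220
  G: 42 + 85.2 = 127.2 → 127
  B: 184 + 0.4×(255−184) = 184 + 28.4 = 212.4 → 212
rgb(220, 127, 212) = #dc7fd4.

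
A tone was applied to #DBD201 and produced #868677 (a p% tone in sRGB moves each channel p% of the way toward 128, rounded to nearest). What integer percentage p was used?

#DBD201 is rgb(219, 210, 1); #868677 is rgb(134, 134, 119).
On the B channel (widest range): 119 ≈ 1 + (p/100)(128 − 1), so p ≈ 100×(119 − 1)/(128 − 1) = 11800/127 = 92.91.
p = 93 reproduces all three channels after rounding.

93%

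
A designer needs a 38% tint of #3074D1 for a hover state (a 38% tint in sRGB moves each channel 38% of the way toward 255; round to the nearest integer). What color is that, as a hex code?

#3074D1 is rgb(48, 116, 209).
Per channel, c → c + 0.38(255 − c):
  R: 48 + 78.66 = 126.66 → 127
  G: 116 + 0.38×(255−116) = 116 + 52.82 = 168.82 → 169
  B: 209 + 0.38×(255−209) = 209 + 17.48 = 226.48 → 226
rgb(127, 169, 226) = #7FA9E2.

#7FA9E2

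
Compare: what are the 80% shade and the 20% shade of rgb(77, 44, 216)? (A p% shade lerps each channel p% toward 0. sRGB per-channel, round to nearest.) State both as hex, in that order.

80% shade:
  R: 77 + 0.8×(0−77) = 77 − 61.6 = 15.4 → 15
  G: 44 + 0.8×(0−44) = 44 − 35.2 = 8.8 → 9
  B: 216 − 172.8 = 43.2 → 43
  → #0F092B
20% shade:
  R: 77 − 15.4 = 61.6 → 62
  G: 44 − 8.8 = 35.2 → 35
  B: 216 + 0.2×(0−216) = 216 − 43.2 = 172.8 → 173
  → #3E23AD

#0F092B, #3E23AD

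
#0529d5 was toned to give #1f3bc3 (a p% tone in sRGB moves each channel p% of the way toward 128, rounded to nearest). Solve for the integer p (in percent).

#0529d5 is rgb(5, 41, 213); #1f3bc3 is rgb(31, 59, 195).
On the R channel (widest range): 31 ≈ 5 + (p/100)(128 − 5), so p ≈ 100×(31 − 5)/(128 − 5) = 2600/123 = 21.14.
p = 21 reproduces all three channels after rounding.

21%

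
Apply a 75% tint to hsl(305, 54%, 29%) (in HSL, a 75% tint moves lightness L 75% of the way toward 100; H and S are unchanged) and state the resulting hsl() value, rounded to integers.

hsl(305, 54%, 82%)

L moves 75% from 29 toward 100: 29 + 53.25 = 82.25 → 82.
H and S are unchanged.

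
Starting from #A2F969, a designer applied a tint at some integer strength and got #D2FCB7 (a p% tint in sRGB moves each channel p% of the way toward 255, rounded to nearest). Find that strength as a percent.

52%

#A2F969 is rgb(162, 249, 105); #D2FCB7 is rgb(210, 252, 183).
On the B channel (widest range): 183 ≈ 105 + (p/100)(255 − 105), so p ≈ 100×(183 − 105)/(255 − 105) = 7800/150 = 52.00.
p = 52 reproduces all three channels after rounding.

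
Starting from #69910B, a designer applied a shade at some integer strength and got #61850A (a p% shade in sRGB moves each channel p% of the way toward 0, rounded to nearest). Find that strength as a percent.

#69910B is rgb(105, 145, 11); #61850A is rgb(97, 133, 10).
On the G channel (widest range): 133 ≈ 145 + (p/100)(0 − 145), so p ≈ 100×(133 − 145)/(0 − 145) = -1200/-145 = 8.28.
p = 8 reproduces all three channels after rounding.

8%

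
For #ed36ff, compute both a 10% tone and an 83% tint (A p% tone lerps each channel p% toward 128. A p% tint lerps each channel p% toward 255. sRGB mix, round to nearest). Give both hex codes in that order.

#ed36ff is rgb(237, 54, 255).
10% tone:
  R: 237 + 0.1×(128−237) = 237 − 10.9 = 226.1 → 226
  G: 54 + 0.1×(128−54) = 54 + 7.4 = 61.4 → 61
  B: 255 − 12.7 = 242.3 → 242
  → #e23df2
83% tint:
  R: 237 + 0.83×(255−237) = 237 + 14.94 = 251.94 → 252
  G: 54 + 0.83×(255−54) = 54 + 166.83 = 220.83 → 221
  B: 255 + 0.83×(255−255) = 255 + 0 = 255 → 255
  → #fcddff

#e23df2, #fcddff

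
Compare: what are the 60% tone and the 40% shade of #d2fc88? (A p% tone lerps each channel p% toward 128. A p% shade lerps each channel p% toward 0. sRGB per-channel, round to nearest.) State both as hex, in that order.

#d2fc88 is rgb(210, 252, 136).
60% tone:
  R: 210 − 49.2 = 160.8 → 161
  G: 252 + 0.6×(128−252) = 252 − 74.4 = 177.6 → 178
  B: 136 + 0.6×(128−136) = 136 − 4.8 = 131.2 → 131
  → #a1b283
40% shade:
  R: 210 + 0.4×(0−210) = 210 − 84 = 126 → 126
  G: 252 + 0.4×(0−252) = 252 − 100.8 = 151.2 → 151
  B: 136 + 0.4×(0−136) = 136 − 54.4 = 81.6 → 82
  → #7e9752

#a1b283, #7e9752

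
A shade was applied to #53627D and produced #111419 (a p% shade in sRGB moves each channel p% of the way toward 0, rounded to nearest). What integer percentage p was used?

80%

#53627D is rgb(83, 98, 125); #111419 is rgb(17, 20, 25).
On the B channel (widest range): 25 ≈ 125 + (p/100)(0 − 125), so p ≈ 100×(25 − 125)/(0 − 125) = -10000/-125 = 80.00.
p = 80 reproduces all three channels after rounding.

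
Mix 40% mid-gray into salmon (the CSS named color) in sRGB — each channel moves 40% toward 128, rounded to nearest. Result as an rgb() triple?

rgb(201, 128, 120)

CSS salmon is rgb(250, 128, 114).
A 40% tone moves each channel 40% toward 128:
  R: 250 + 0.4×(128−250) = 250 − 48.8 = 201.2 → 201
  G: 128 + 0.4×(128−128) = 128 + 0 = 128 → 128
  B: 114 + 0.4×(128−114) = 114 + 5.6 = 119.6 → 120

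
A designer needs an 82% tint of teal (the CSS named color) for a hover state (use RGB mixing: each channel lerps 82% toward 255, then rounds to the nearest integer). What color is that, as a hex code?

CSS teal is rgb(0, 128, 128).
Lerp each channel 82% toward 255:
  R: 0 + 209.1 = 209.1 → 209
  G: 128 + 104.14 = 232.14 → 232
  B: 128 + 0.82×(255−128) = 128 + 104.14 = 232.14 → 232
rgb(209, 232, 232) = #D1E8E8.

#D1E8E8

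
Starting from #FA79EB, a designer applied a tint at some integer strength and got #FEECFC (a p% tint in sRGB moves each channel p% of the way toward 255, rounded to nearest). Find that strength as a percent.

#FA79EB is rgb(250, 121, 235); #FEECFC is rgb(254, 236, 252).
On the G channel (widest range): 236 ≈ 121 + (p/100)(255 − 121), so p ≈ 100×(236 − 121)/(255 − 121) = 11500/134 = 85.82.
p = 86 reproduces all three channels after rounding.

86%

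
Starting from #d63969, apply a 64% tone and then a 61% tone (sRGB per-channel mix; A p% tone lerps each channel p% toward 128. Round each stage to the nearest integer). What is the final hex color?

#8c767d

#d63969 is rgb(214, 57, 105).
Lerp each channel 64% toward 128:
  R: 214 + 0.64×(128−214) = 214 − 55.04 = 158.96 → 159
  G: 57 + 0.64×(128−57) = 57 + 45.44 = 102.44 → 102
  B: 105 + 0.64×(128−105) = 105 + 14.72 = 119.72 → 120
After the tone: rgb(159, 102, 120) = #9f6678.
A 61% tone moves each channel 61% toward 128:
  R: 159 − 18.91 = 140.09 → 140
  G: 102 + 15.86 = 117.86 → 118
  B: 120 + 0.61×(128−120) = 120 + 4.88 = 124.88 → 125
rgb(140, 118, 125) = #8c767d.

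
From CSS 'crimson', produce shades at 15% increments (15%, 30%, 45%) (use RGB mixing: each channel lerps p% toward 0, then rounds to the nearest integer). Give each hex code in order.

CSS crimson is rgb(220, 20, 60).
15%: (220 − 33 = 187→187, 20 − 3 = 17→17, 60 − 9 = 51→51) → #BB1133
30%: (220 − 66 = 154→154, 20 − 6 = 14→14, 60 − 18 = 42→42) → #9A0E2A
45%: (220 − 99 = 121→121, 20 − 9 = 11→11, 60 − 27 = 33→33) → #790B21

#BB1133, #9A0E2A, #790B21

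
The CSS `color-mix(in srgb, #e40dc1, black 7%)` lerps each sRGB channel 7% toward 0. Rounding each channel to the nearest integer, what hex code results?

#d40cb3

#e40dc1 is rgb(228, 13, 193).
Lerp each channel 7% toward 0:
  R: 228 + 0.07×(0−228) = 228 − 15.96 = 212.04 → 212
  G: 13 + 0.07×(0−13) = 13 − 0.91 = 12.09 → 12
  B: 193 − 13.51 = 179.49 → 179
rgb(212, 12, 179) = #d40cb3.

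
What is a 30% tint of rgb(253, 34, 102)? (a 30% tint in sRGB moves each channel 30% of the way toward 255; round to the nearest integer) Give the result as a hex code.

#fe6494

Lerp each channel 30% toward 255:
  R: 253 + 0.3×(255−253) = 253 + 0.6 = 253.6 → 254
  G: 34 + 0.3×(255−34) = 34 + 66.3 = 100.3 → 100
  B: 102 + 0.3×(255−102) = 102 + 45.9 = 147.9 → 148
rgb(254, 100, 148) = #fe6494.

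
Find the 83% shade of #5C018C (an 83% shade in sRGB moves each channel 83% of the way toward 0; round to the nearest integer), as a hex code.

#5C018C is rgb(92, 1, 140).
Per channel, c → c + 0.83(0 − c):
  R: 92 + 0.83×(0−92) = 92 − 76.36 = 15.64 → 16
  G: 1 + 0.83×(0−1) = 1 − 0.83 = 0.17 → 0
  B: 140 + 0.83×(0−140) = 140 − 116.2 = 23.8 → 24
rgb(16, 0, 24) = #100018.

#100018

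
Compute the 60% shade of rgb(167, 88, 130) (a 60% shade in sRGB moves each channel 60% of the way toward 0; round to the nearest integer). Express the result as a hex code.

#432334

Per channel, c → c + 0.6(0 − c):
  R: 167 − 100.2 = 66.8 → 67
  G: 88 − 52.8 = 35.2 → 35
  B: 130 + 0.6×(0−130) = 130 − 78 = 52 → 52
rgb(67, 35, 52) = #432334.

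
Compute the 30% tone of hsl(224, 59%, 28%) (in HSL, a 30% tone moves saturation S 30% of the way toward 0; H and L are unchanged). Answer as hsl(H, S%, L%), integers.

S moves 30% from 59 toward 0: 59 − 17.7 = 41.3 → 41.
H and L are unchanged.

hsl(224, 41%, 28%)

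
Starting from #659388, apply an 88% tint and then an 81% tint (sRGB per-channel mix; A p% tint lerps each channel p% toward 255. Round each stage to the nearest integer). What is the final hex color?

#FCFDFC

#659388 is rgb(101, 147, 136).
Lerp each channel 88% toward 255:
  R: 101 + 0.88×(255−101) = 101 + 135.52 = 236.52 → 237
  G: 147 + 95.04 = 242.04 → 242
  B: 136 + 104.72 = 240.72 → 241
After the tint: rgb(237, 242, 241) = #EDF2F1.
An 81% tint moves each channel 81% toward 255:
  R: 237 + 14.58 = 251.58 → 252
  G: 242 + 0.81×(255−242) = 242 + 10.53 = 252.53 → 253
  B: 241 + 11.34 = 252.34 → 252
rgb(252, 253, 252) = #FCFDFC.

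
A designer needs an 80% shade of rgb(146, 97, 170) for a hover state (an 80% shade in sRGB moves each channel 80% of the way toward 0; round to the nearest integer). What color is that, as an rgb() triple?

An 80% shade moves each channel 80% toward 0:
  R: 146 − 116.8 = 29.2 → 29
  G: 97 − 77.6 = 19.4 → 19
  B: 170 − 136 = 34 → 34

rgb(29, 19, 34)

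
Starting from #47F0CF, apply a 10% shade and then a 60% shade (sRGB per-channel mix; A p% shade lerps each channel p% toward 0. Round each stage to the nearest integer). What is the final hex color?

#1A564A

#47F0CF is rgb(71, 240, 207).
A 10% shade moves each channel 10% toward 0:
  R: 71 − 7.1 = 63.9 → 64
  G: 240 + 0.1×(0−240) = 240 − 24 = 216 → 216
  B: 207 + 0.1×(0−207) = 207 − 20.7 = 186.3 → 186
After the shade: rgb(64, 216, 186) = #40D8BA.
Per channel, c → c + 0.6(0 − c):
  R: 64 + 0.6×(0−64) = 64 − 38.4 = 25.6 → 26
  G: 216 − 129.6 = 86.4 → 86
  B: 186 + 0.6×(0−186) = 186 − 111.6 = 74.4 → 74
rgb(26, 86, 74) = #1A564A.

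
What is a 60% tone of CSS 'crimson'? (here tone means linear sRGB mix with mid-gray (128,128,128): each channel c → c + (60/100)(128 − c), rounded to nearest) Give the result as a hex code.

#A55565

CSS crimson is rgb(220, 20, 60).
A 60% tone moves each channel 60% toward 128:
  R: 220 + 0.6×(128−220) = 220 − 55.2 = 164.8 → 165
  G: 20 + 64.8 = 84.8 → 85
  B: 60 + 0.6×(128−60) = 60 + 40.8 = 100.8 → 101
rgb(165, 85, 101) = #A55565.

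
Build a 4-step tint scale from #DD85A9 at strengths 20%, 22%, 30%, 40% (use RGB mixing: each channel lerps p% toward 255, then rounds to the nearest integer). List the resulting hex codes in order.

#DD85A9 is rgb(221, 133, 169).
20%: (221 + 6.8 = 227.8→228, 133 + 24.4 = 157.4→157, 169 + 17.2 = 186.2→186) → #E49DBA
22%: (221 + 7.48 = 228.48→228, 133 + 26.84 = 159.84→160, 169 + 18.92 = 187.92→188) → #E4A0BC
30%: (221 + 10.2 = 231.2→231, 133 + 36.6 = 169.6→170, 169 + 25.8 = 194.8→195) → #E7AAC3
40%: (221 + 13.6 = 234.6→235, 133 + 48.8 = 181.8→182, 169 + 34.4 = 203.4→203) → #EBB6CB

#E49DBA, #E4A0BC, #E7AAC3, #EBB6CB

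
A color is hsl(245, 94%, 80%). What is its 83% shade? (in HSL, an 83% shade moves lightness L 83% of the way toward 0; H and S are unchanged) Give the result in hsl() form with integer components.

L moves 83% from 80 toward 0: 80 − 66.4 = 13.6 → 14.
H and S are unchanged.

hsl(245, 94%, 14%)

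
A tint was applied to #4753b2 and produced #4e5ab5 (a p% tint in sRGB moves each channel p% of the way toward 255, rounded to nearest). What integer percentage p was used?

4%

#4753b2 is rgb(71, 83, 178); #4e5ab5 is rgb(78, 90, 181).
On the R channel (widest range): 78 ≈ 71 + (p/100)(255 − 71), so p ≈ 100×(78 − 71)/(255 − 71) = 700/184 = 3.80.
p = 4 reproduces all three channels after rounding.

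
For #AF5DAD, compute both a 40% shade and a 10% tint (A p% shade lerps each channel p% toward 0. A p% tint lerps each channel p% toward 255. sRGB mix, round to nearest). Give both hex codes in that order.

#693868, #B76DB5

#AF5DAD is rgb(175, 93, 173).
40% shade:
  R: 175 + 0.4×(0−175) = 175 − 70 = 105 → 105
  G: 93 − 37.2 = 55.8 → 56
  B: 173 − 69.2 = 103.8 → 104
  → #693868
10% tint:
  R: 175 + 8 = 183 → 183
  G: 93 + 0.1×(255−93) = 93 + 16.2 = 109.2 → 109
  B: 173 + 8.2 = 181.2 → 181
  → #B76DB5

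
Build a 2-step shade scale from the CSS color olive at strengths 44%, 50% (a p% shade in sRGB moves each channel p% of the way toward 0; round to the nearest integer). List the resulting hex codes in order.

CSS olive is rgb(128, 128, 0).
44%: (128 − 56.32 = 71.68→72, 128 − 56.32 = 71.68→72, 0→0) → #484800
50%: (128 − 64 = 64→64, 128 − 64 = 64→64, 0→0) → #404000

#484800, #404000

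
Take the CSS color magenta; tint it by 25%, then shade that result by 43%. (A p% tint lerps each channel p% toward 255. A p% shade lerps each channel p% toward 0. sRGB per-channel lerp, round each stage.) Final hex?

#912491

CSS magenta is rgb(255, 0, 255).
Lerp each channel 25% toward 255:
  R: 255 + 0.25×(255−255) = 255 + 0 = 255 → 255
  G: 0 + 0.25×(255−0) = 0 + 63.75 = 63.75 → 64
  B: 255 + 0 = 255 → 255
After the tint: rgb(255, 64, 255) = #ff40ff.
Per channel, c → c + 0.43(0 − c):
  R: 255 + 0.43×(0−255) = 255 − 109.65 = 145.35 → 145
  G: 64 + 0.43×(0−64) = 64 − 27.52 = 36.48 → 36
  B: 255 + 0.43×(0−255) = 255 − 109.65 = 145.35 → 145
rgb(145, 36, 145) = #912491.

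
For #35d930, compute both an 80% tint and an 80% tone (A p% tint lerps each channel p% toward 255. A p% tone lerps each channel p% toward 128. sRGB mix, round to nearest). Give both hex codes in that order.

#d7f7d6, #719270

#35d930 is rgb(53, 217, 48).
80% tint:
  R: 53 + 0.8×(255−53) = 53 + 161.6 = 214.6 → 215
  G: 217 + 0.8×(255−217) = 217 + 30.4 = 247.4 → 247
  B: 48 + 165.6 = 213.6 → 214
  → #d7f7d6
80% tone:
  R: 53 + 0.8×(128−53) = 53 + 60 = 113 → 113
  G: 217 − 71.2 = 145.8 → 146
  B: 48 + 64 = 112 → 112
  → #719270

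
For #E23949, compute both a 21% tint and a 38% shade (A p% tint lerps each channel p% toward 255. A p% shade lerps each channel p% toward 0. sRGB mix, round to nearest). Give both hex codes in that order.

#E23949 is rgb(226, 57, 73).
21% tint:
  R: 226 + 6.09 = 232.09 → 232
  G: 57 + 0.21×(255−57) = 57 + 41.58 = 98.58 → 99
  B: 73 + 38.22 = 111.22 → 111
  → #E8636F
38% shade:
  R: 226 − 85.88 = 140.12 → 140
  G: 57 + 0.38×(0−57) = 57 − 21.66 = 35.34 → 35
  B: 73 + 0.38×(0−73) = 73 − 27.74 = 45.26 → 45
  → #8C232D

#E8636F, #8C232D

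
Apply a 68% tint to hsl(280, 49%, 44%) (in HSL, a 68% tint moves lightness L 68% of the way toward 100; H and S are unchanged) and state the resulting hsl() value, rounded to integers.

hsl(280, 49%, 82%)

L moves 68% from 44 toward 100: 44 + 38.08 = 82.08 → 82.
H and S are unchanged.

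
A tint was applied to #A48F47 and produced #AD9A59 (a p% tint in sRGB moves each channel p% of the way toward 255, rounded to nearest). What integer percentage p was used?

#A48F47 is rgb(164, 143, 71); #AD9A59 is rgb(173, 154, 89).
On the B channel (widest range): 89 ≈ 71 + (p/100)(255 − 71), so p ≈ 100×(89 − 71)/(255 − 71) = 1800/184 = 9.78.
p = 10 reproduces all three channels after rounding.

10%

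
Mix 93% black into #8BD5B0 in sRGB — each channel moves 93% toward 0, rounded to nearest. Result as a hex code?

#8BD5B0 is rgb(139, 213, 176).
Lerp each channel 93% toward 0:
  R: 139 + 0.93×(0−139) = 139 − 129.27 = 9.73 → 10
  G: 213 + 0.93×(0−213) = 213 − 198.09 = 14.91 → 15
  B: 176 − 163.68 = 12.32 → 12
rgb(10, 15, 12) = #0A0F0C.

#0A0F0C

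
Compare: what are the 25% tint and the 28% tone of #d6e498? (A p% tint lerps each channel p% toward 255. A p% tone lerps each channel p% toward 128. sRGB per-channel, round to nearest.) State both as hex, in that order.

#d6e498 is rgb(214, 228, 152).
25% tint:
  R: 214 + 0.25×(255−214) = 214 + 10.25 = 224.25 → 224
  G: 228 + 6.75 = 234.75 → 235
  B: 152 + 25.75 = 177.75 → 178
  → #e0ebb2
28% tone:
  R: 214 + 0.28×(128−214) = 214 − 24.08 = 189.92 → 190
  G: 228 − 28 = 200 → 200
  B: 152 + 0.28×(128−152) = 152 − 6.72 = 145.28 → 145
  → #bec891

#e0ebb2, #bec891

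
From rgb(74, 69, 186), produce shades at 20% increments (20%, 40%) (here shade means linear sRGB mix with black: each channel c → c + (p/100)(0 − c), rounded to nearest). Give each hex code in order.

20%: (74 − 14.8 = 59.2→59, 69 − 13.8 = 55.2→55, 186 − 37.2 = 148.8→149) → #3b3795
40%: (74 − 29.6 = 44.4→44, 69 − 27.6 = 41.4→41, 186 − 74.4 = 111.6→112) → #2c2970

#3b3795, #2c2970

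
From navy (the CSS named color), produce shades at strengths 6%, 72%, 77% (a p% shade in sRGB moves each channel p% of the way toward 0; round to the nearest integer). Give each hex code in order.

CSS navy is rgb(0, 0, 128).
6%: (0→0, 0→0, 128 − 7.68 = 120.32→120) → #000078
72%: (0→0, 0→0, 128 − 92.16 = 35.84→36) → #000024
77%: (0→0, 0→0, 128 − 98.56 = 29.44→29) → #00001d

#000078, #000024, #00001d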